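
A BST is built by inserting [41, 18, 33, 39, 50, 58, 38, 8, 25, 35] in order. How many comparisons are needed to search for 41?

Search path for 41: 41
Found: True
Comparisons: 1


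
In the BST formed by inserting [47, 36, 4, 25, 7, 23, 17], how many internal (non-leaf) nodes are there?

Tree built from: [47, 36, 4, 25, 7, 23, 17]
Tree (level-order array): [47, 36, None, 4, None, None, 25, 7, None, None, 23, 17]
Rule: An internal node has at least one child.
Per-node child counts:
  node 47: 1 child(ren)
  node 36: 1 child(ren)
  node 4: 1 child(ren)
  node 25: 1 child(ren)
  node 7: 1 child(ren)
  node 23: 1 child(ren)
  node 17: 0 child(ren)
Matching nodes: [47, 36, 4, 25, 7, 23]
Count of internal (non-leaf) nodes: 6


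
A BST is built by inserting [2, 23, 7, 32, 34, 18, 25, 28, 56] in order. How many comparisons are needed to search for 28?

Search path for 28: 2 -> 23 -> 32 -> 25 -> 28
Found: True
Comparisons: 5


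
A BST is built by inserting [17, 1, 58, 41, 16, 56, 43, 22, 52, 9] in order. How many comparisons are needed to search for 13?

Search path for 13: 17 -> 1 -> 16 -> 9
Found: False
Comparisons: 4


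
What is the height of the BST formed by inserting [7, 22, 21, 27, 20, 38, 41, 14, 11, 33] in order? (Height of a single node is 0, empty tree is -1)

Insertion order: [7, 22, 21, 27, 20, 38, 41, 14, 11, 33]
Tree (level-order array): [7, None, 22, 21, 27, 20, None, None, 38, 14, None, 33, 41, 11]
Compute height bottom-up (empty subtree = -1):
  height(11) = 1 + max(-1, -1) = 0
  height(14) = 1 + max(0, -1) = 1
  height(20) = 1 + max(1, -1) = 2
  height(21) = 1 + max(2, -1) = 3
  height(33) = 1 + max(-1, -1) = 0
  height(41) = 1 + max(-1, -1) = 0
  height(38) = 1 + max(0, 0) = 1
  height(27) = 1 + max(-1, 1) = 2
  height(22) = 1 + max(3, 2) = 4
  height(7) = 1 + max(-1, 4) = 5
Height = 5


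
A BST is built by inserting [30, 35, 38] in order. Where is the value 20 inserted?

Starting tree (level order): [30, None, 35, None, 38]
Insertion path: 30
Result: insert 20 as left child of 30
Final tree (level order): [30, 20, 35, None, None, None, 38]


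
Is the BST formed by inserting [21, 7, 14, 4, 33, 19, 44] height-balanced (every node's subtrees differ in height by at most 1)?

Tree (level-order array): [21, 7, 33, 4, 14, None, 44, None, None, None, 19]
Definition: a tree is height-balanced if, at every node, |h(left) - h(right)| <= 1 (empty subtree has height -1).
Bottom-up per-node check:
  node 4: h_left=-1, h_right=-1, diff=0 [OK], height=0
  node 19: h_left=-1, h_right=-1, diff=0 [OK], height=0
  node 14: h_left=-1, h_right=0, diff=1 [OK], height=1
  node 7: h_left=0, h_right=1, diff=1 [OK], height=2
  node 44: h_left=-1, h_right=-1, diff=0 [OK], height=0
  node 33: h_left=-1, h_right=0, diff=1 [OK], height=1
  node 21: h_left=2, h_right=1, diff=1 [OK], height=3
All nodes satisfy the balance condition.
Result: Balanced


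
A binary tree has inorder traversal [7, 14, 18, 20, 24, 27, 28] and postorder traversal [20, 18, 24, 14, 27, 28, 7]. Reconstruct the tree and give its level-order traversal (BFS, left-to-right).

Inorder:   [7, 14, 18, 20, 24, 27, 28]
Postorder: [20, 18, 24, 14, 27, 28, 7]
Algorithm: postorder visits root last, so walk postorder right-to-left;
each value is the root of the current inorder slice — split it at that
value, recurse on the right subtree first, then the left.
Recursive splits:
  root=7; inorder splits into left=[], right=[14, 18, 20, 24, 27, 28]
  root=28; inorder splits into left=[14, 18, 20, 24, 27], right=[]
  root=27; inorder splits into left=[14, 18, 20, 24], right=[]
  root=14; inorder splits into left=[], right=[18, 20, 24]
  root=24; inorder splits into left=[18, 20], right=[]
  root=18; inorder splits into left=[], right=[20]
  root=20; inorder splits into left=[], right=[]
Reconstructed level-order: [7, 28, 27, 14, 24, 18, 20]


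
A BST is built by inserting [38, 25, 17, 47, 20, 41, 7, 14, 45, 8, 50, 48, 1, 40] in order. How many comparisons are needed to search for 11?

Search path for 11: 38 -> 25 -> 17 -> 7 -> 14 -> 8
Found: False
Comparisons: 6


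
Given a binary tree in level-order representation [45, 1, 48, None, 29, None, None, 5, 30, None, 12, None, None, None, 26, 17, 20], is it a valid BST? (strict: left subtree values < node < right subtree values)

Level-order array: [45, 1, 48, None, 29, None, None, 5, 30, None, 12, None, None, None, 26, 17, 20]
Validate using subtree bounds (lo, hi): at each node, require lo < value < hi,
then recurse left with hi=value and right with lo=value.
Preorder trace (stopping at first violation):
  at node 45 with bounds (-inf, +inf): OK
  at node 1 with bounds (-inf, 45): OK
  at node 29 with bounds (1, 45): OK
  at node 5 with bounds (1, 29): OK
  at node 12 with bounds (5, 29): OK
  at node 26 with bounds (12, 29): OK
  at node 17 with bounds (12, 26): OK
  at node 20 with bounds (26, 29): VIOLATION
Node 20 violates its bound: not (26 < 20 < 29).
Result: Not a valid BST


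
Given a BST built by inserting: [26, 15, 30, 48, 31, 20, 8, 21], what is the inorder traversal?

Tree insertion order: [26, 15, 30, 48, 31, 20, 8, 21]
Tree (level-order array): [26, 15, 30, 8, 20, None, 48, None, None, None, 21, 31]
Inorder traversal: [8, 15, 20, 21, 26, 30, 31, 48]


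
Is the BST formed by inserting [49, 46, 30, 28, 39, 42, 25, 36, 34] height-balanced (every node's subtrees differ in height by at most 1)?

Tree (level-order array): [49, 46, None, 30, None, 28, 39, 25, None, 36, 42, None, None, 34]
Definition: a tree is height-balanced if, at every node, |h(left) - h(right)| <= 1 (empty subtree has height -1).
Bottom-up per-node check:
  node 25: h_left=-1, h_right=-1, diff=0 [OK], height=0
  node 28: h_left=0, h_right=-1, diff=1 [OK], height=1
  node 34: h_left=-1, h_right=-1, diff=0 [OK], height=0
  node 36: h_left=0, h_right=-1, diff=1 [OK], height=1
  node 42: h_left=-1, h_right=-1, diff=0 [OK], height=0
  node 39: h_left=1, h_right=0, diff=1 [OK], height=2
  node 30: h_left=1, h_right=2, diff=1 [OK], height=3
  node 46: h_left=3, h_right=-1, diff=4 [FAIL (|3--1|=4 > 1)], height=4
  node 49: h_left=4, h_right=-1, diff=5 [FAIL (|4--1|=5 > 1)], height=5
Node 46 violates the condition: |3 - -1| = 4 > 1.
Result: Not balanced


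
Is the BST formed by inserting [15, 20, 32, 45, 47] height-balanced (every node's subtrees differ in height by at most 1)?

Tree (level-order array): [15, None, 20, None, 32, None, 45, None, 47]
Definition: a tree is height-balanced if, at every node, |h(left) - h(right)| <= 1 (empty subtree has height -1).
Bottom-up per-node check:
  node 47: h_left=-1, h_right=-1, diff=0 [OK], height=0
  node 45: h_left=-1, h_right=0, diff=1 [OK], height=1
  node 32: h_left=-1, h_right=1, diff=2 [FAIL (|-1-1|=2 > 1)], height=2
  node 20: h_left=-1, h_right=2, diff=3 [FAIL (|-1-2|=3 > 1)], height=3
  node 15: h_left=-1, h_right=3, diff=4 [FAIL (|-1-3|=4 > 1)], height=4
Node 32 violates the condition: |-1 - 1| = 2 > 1.
Result: Not balanced


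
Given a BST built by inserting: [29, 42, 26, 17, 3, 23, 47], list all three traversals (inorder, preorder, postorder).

Tree insertion order: [29, 42, 26, 17, 3, 23, 47]
Tree (level-order array): [29, 26, 42, 17, None, None, 47, 3, 23]
Inorder (L, root, R): [3, 17, 23, 26, 29, 42, 47]
Preorder (root, L, R): [29, 26, 17, 3, 23, 42, 47]
Postorder (L, R, root): [3, 23, 17, 26, 47, 42, 29]


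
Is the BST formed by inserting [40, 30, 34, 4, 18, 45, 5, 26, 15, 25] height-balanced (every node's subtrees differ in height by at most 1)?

Tree (level-order array): [40, 30, 45, 4, 34, None, None, None, 18, None, None, 5, 26, None, 15, 25]
Definition: a tree is height-balanced if, at every node, |h(left) - h(right)| <= 1 (empty subtree has height -1).
Bottom-up per-node check:
  node 15: h_left=-1, h_right=-1, diff=0 [OK], height=0
  node 5: h_left=-1, h_right=0, diff=1 [OK], height=1
  node 25: h_left=-1, h_right=-1, diff=0 [OK], height=0
  node 26: h_left=0, h_right=-1, diff=1 [OK], height=1
  node 18: h_left=1, h_right=1, diff=0 [OK], height=2
  node 4: h_left=-1, h_right=2, diff=3 [FAIL (|-1-2|=3 > 1)], height=3
  node 34: h_left=-1, h_right=-1, diff=0 [OK], height=0
  node 30: h_left=3, h_right=0, diff=3 [FAIL (|3-0|=3 > 1)], height=4
  node 45: h_left=-1, h_right=-1, diff=0 [OK], height=0
  node 40: h_left=4, h_right=0, diff=4 [FAIL (|4-0|=4 > 1)], height=5
Node 4 violates the condition: |-1 - 2| = 3 > 1.
Result: Not balanced


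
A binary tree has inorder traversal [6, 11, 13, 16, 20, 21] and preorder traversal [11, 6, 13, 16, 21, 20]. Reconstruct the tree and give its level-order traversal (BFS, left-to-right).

Inorder:  [6, 11, 13, 16, 20, 21]
Preorder: [11, 6, 13, 16, 21, 20]
Algorithm: preorder visits root first, so consume preorder in order;
for each root, split the current inorder slice at that value into
left-subtree inorder and right-subtree inorder, then recurse.
Recursive splits:
  root=11; inorder splits into left=[6], right=[13, 16, 20, 21]
  root=6; inorder splits into left=[], right=[]
  root=13; inorder splits into left=[], right=[16, 20, 21]
  root=16; inorder splits into left=[], right=[20, 21]
  root=21; inorder splits into left=[20], right=[]
  root=20; inorder splits into left=[], right=[]
Reconstructed level-order: [11, 6, 13, 16, 21, 20]


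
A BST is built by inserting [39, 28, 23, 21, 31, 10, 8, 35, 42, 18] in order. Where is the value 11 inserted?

Starting tree (level order): [39, 28, 42, 23, 31, None, None, 21, None, None, 35, 10, None, None, None, 8, 18]
Insertion path: 39 -> 28 -> 23 -> 21 -> 10 -> 18
Result: insert 11 as left child of 18
Final tree (level order): [39, 28, 42, 23, 31, None, None, 21, None, None, 35, 10, None, None, None, 8, 18, None, None, 11]


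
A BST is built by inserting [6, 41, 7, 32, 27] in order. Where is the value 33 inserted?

Starting tree (level order): [6, None, 41, 7, None, None, 32, 27]
Insertion path: 6 -> 41 -> 7 -> 32
Result: insert 33 as right child of 32
Final tree (level order): [6, None, 41, 7, None, None, 32, 27, 33]


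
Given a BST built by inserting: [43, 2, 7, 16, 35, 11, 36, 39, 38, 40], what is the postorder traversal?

Tree insertion order: [43, 2, 7, 16, 35, 11, 36, 39, 38, 40]
Tree (level-order array): [43, 2, None, None, 7, None, 16, 11, 35, None, None, None, 36, None, 39, 38, 40]
Postorder traversal: [11, 38, 40, 39, 36, 35, 16, 7, 2, 43]


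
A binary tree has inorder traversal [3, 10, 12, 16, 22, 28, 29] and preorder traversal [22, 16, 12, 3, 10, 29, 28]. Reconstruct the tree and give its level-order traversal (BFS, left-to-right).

Inorder:  [3, 10, 12, 16, 22, 28, 29]
Preorder: [22, 16, 12, 3, 10, 29, 28]
Algorithm: preorder visits root first, so consume preorder in order;
for each root, split the current inorder slice at that value into
left-subtree inorder and right-subtree inorder, then recurse.
Recursive splits:
  root=22; inorder splits into left=[3, 10, 12, 16], right=[28, 29]
  root=16; inorder splits into left=[3, 10, 12], right=[]
  root=12; inorder splits into left=[3, 10], right=[]
  root=3; inorder splits into left=[], right=[10]
  root=10; inorder splits into left=[], right=[]
  root=29; inorder splits into left=[28], right=[]
  root=28; inorder splits into left=[], right=[]
Reconstructed level-order: [22, 16, 29, 12, 28, 3, 10]


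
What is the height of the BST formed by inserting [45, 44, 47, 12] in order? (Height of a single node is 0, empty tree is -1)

Insertion order: [45, 44, 47, 12]
Tree (level-order array): [45, 44, 47, 12]
Compute height bottom-up (empty subtree = -1):
  height(12) = 1 + max(-1, -1) = 0
  height(44) = 1 + max(0, -1) = 1
  height(47) = 1 + max(-1, -1) = 0
  height(45) = 1 + max(1, 0) = 2
Height = 2


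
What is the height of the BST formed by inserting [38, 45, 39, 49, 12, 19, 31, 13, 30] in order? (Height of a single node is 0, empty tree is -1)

Insertion order: [38, 45, 39, 49, 12, 19, 31, 13, 30]
Tree (level-order array): [38, 12, 45, None, 19, 39, 49, 13, 31, None, None, None, None, None, None, 30]
Compute height bottom-up (empty subtree = -1):
  height(13) = 1 + max(-1, -1) = 0
  height(30) = 1 + max(-1, -1) = 0
  height(31) = 1 + max(0, -1) = 1
  height(19) = 1 + max(0, 1) = 2
  height(12) = 1 + max(-1, 2) = 3
  height(39) = 1 + max(-1, -1) = 0
  height(49) = 1 + max(-1, -1) = 0
  height(45) = 1 + max(0, 0) = 1
  height(38) = 1 + max(3, 1) = 4
Height = 4


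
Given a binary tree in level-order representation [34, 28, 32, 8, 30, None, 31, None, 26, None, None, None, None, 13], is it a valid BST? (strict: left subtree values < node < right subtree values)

Level-order array: [34, 28, 32, 8, 30, None, 31, None, 26, None, None, None, None, 13]
Validate using subtree bounds (lo, hi): at each node, require lo < value < hi,
then recurse left with hi=value and right with lo=value.
Preorder trace (stopping at first violation):
  at node 34 with bounds (-inf, +inf): OK
  at node 28 with bounds (-inf, 34): OK
  at node 8 with bounds (-inf, 28): OK
  at node 26 with bounds (8, 28): OK
  at node 13 with bounds (8, 26): OK
  at node 30 with bounds (28, 34): OK
  at node 32 with bounds (34, +inf): VIOLATION
Node 32 violates its bound: not (34 < 32 < +inf).
Result: Not a valid BST


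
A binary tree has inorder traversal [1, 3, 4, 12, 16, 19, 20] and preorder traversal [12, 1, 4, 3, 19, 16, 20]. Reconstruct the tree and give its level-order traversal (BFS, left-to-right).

Inorder:  [1, 3, 4, 12, 16, 19, 20]
Preorder: [12, 1, 4, 3, 19, 16, 20]
Algorithm: preorder visits root first, so consume preorder in order;
for each root, split the current inorder slice at that value into
left-subtree inorder and right-subtree inorder, then recurse.
Recursive splits:
  root=12; inorder splits into left=[1, 3, 4], right=[16, 19, 20]
  root=1; inorder splits into left=[], right=[3, 4]
  root=4; inorder splits into left=[3], right=[]
  root=3; inorder splits into left=[], right=[]
  root=19; inorder splits into left=[16], right=[20]
  root=16; inorder splits into left=[], right=[]
  root=20; inorder splits into left=[], right=[]
Reconstructed level-order: [12, 1, 19, 4, 16, 20, 3]


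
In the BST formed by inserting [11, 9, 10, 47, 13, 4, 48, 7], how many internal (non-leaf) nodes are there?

Tree built from: [11, 9, 10, 47, 13, 4, 48, 7]
Tree (level-order array): [11, 9, 47, 4, 10, 13, 48, None, 7]
Rule: An internal node has at least one child.
Per-node child counts:
  node 11: 2 child(ren)
  node 9: 2 child(ren)
  node 4: 1 child(ren)
  node 7: 0 child(ren)
  node 10: 0 child(ren)
  node 47: 2 child(ren)
  node 13: 0 child(ren)
  node 48: 0 child(ren)
Matching nodes: [11, 9, 4, 47]
Count of internal (non-leaf) nodes: 4


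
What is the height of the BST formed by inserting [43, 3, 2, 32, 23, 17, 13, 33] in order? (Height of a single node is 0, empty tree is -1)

Insertion order: [43, 3, 2, 32, 23, 17, 13, 33]
Tree (level-order array): [43, 3, None, 2, 32, None, None, 23, 33, 17, None, None, None, 13]
Compute height bottom-up (empty subtree = -1):
  height(2) = 1 + max(-1, -1) = 0
  height(13) = 1 + max(-1, -1) = 0
  height(17) = 1 + max(0, -1) = 1
  height(23) = 1 + max(1, -1) = 2
  height(33) = 1 + max(-1, -1) = 0
  height(32) = 1 + max(2, 0) = 3
  height(3) = 1 + max(0, 3) = 4
  height(43) = 1 + max(4, -1) = 5
Height = 5


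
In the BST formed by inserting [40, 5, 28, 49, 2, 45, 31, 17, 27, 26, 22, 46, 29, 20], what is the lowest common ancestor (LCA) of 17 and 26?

Tree insertion order: [40, 5, 28, 49, 2, 45, 31, 17, 27, 26, 22, 46, 29, 20]
Tree (level-order array): [40, 5, 49, 2, 28, 45, None, None, None, 17, 31, None, 46, None, 27, 29, None, None, None, 26, None, None, None, 22, None, 20]
In a BST, the LCA of p=17, q=26 is the first node v on the
root-to-leaf path with p <= v <= q (go left if both < v, right if both > v).
Walk from root:
  at 40: both 17 and 26 < 40, go left
  at 5: both 17 and 26 > 5, go right
  at 28: both 17 and 26 < 28, go left
  at 17: 17 <= 17 <= 26, this is the LCA
LCA = 17


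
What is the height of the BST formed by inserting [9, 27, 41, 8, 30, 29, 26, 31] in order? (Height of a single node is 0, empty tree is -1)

Insertion order: [9, 27, 41, 8, 30, 29, 26, 31]
Tree (level-order array): [9, 8, 27, None, None, 26, 41, None, None, 30, None, 29, 31]
Compute height bottom-up (empty subtree = -1):
  height(8) = 1 + max(-1, -1) = 0
  height(26) = 1 + max(-1, -1) = 0
  height(29) = 1 + max(-1, -1) = 0
  height(31) = 1 + max(-1, -1) = 0
  height(30) = 1 + max(0, 0) = 1
  height(41) = 1 + max(1, -1) = 2
  height(27) = 1 + max(0, 2) = 3
  height(9) = 1 + max(0, 3) = 4
Height = 4


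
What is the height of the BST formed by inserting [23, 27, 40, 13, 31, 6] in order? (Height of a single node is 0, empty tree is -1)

Insertion order: [23, 27, 40, 13, 31, 6]
Tree (level-order array): [23, 13, 27, 6, None, None, 40, None, None, 31]
Compute height bottom-up (empty subtree = -1):
  height(6) = 1 + max(-1, -1) = 0
  height(13) = 1 + max(0, -1) = 1
  height(31) = 1 + max(-1, -1) = 0
  height(40) = 1 + max(0, -1) = 1
  height(27) = 1 + max(-1, 1) = 2
  height(23) = 1 + max(1, 2) = 3
Height = 3


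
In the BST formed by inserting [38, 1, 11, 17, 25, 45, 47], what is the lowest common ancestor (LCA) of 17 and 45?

Tree insertion order: [38, 1, 11, 17, 25, 45, 47]
Tree (level-order array): [38, 1, 45, None, 11, None, 47, None, 17, None, None, None, 25]
In a BST, the LCA of p=17, q=45 is the first node v on the
root-to-leaf path with p <= v <= q (go left if both < v, right if both > v).
Walk from root:
  at 38: 17 <= 38 <= 45, this is the LCA
LCA = 38


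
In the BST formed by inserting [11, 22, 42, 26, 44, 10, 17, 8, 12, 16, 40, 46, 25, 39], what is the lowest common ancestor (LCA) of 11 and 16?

Tree insertion order: [11, 22, 42, 26, 44, 10, 17, 8, 12, 16, 40, 46, 25, 39]
Tree (level-order array): [11, 10, 22, 8, None, 17, 42, None, None, 12, None, 26, 44, None, 16, 25, 40, None, 46, None, None, None, None, 39]
In a BST, the LCA of p=11, q=16 is the first node v on the
root-to-leaf path with p <= v <= q (go left if both < v, right if both > v).
Walk from root:
  at 11: 11 <= 11 <= 16, this is the LCA
LCA = 11


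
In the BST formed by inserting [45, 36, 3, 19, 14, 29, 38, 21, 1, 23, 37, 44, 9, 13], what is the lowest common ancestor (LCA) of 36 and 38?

Tree insertion order: [45, 36, 3, 19, 14, 29, 38, 21, 1, 23, 37, 44, 9, 13]
Tree (level-order array): [45, 36, None, 3, 38, 1, 19, 37, 44, None, None, 14, 29, None, None, None, None, 9, None, 21, None, None, 13, None, 23]
In a BST, the LCA of p=36, q=38 is the first node v on the
root-to-leaf path with p <= v <= q (go left if both < v, right if both > v).
Walk from root:
  at 45: both 36 and 38 < 45, go left
  at 36: 36 <= 36 <= 38, this is the LCA
LCA = 36


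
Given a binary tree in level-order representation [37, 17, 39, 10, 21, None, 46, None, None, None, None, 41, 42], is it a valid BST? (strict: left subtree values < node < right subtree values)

Level-order array: [37, 17, 39, 10, 21, None, 46, None, None, None, None, 41, 42]
Validate using subtree bounds (lo, hi): at each node, require lo < value < hi,
then recurse left with hi=value and right with lo=value.
Preorder trace (stopping at first violation):
  at node 37 with bounds (-inf, +inf): OK
  at node 17 with bounds (-inf, 37): OK
  at node 10 with bounds (-inf, 17): OK
  at node 21 with bounds (17, 37): OK
  at node 39 with bounds (37, +inf): OK
  at node 46 with bounds (39, +inf): OK
  at node 41 with bounds (39, 46): OK
  at node 42 with bounds (46, +inf): VIOLATION
Node 42 violates its bound: not (46 < 42 < +inf).
Result: Not a valid BST


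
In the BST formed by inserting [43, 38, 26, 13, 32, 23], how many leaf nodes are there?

Tree built from: [43, 38, 26, 13, 32, 23]
Tree (level-order array): [43, 38, None, 26, None, 13, 32, None, 23]
Rule: A leaf has 0 children.
Per-node child counts:
  node 43: 1 child(ren)
  node 38: 1 child(ren)
  node 26: 2 child(ren)
  node 13: 1 child(ren)
  node 23: 0 child(ren)
  node 32: 0 child(ren)
Matching nodes: [23, 32]
Count of leaf nodes: 2


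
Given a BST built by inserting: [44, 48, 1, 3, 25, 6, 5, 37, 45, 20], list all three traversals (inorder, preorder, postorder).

Tree insertion order: [44, 48, 1, 3, 25, 6, 5, 37, 45, 20]
Tree (level-order array): [44, 1, 48, None, 3, 45, None, None, 25, None, None, 6, 37, 5, 20]
Inorder (L, root, R): [1, 3, 5, 6, 20, 25, 37, 44, 45, 48]
Preorder (root, L, R): [44, 1, 3, 25, 6, 5, 20, 37, 48, 45]
Postorder (L, R, root): [5, 20, 6, 37, 25, 3, 1, 45, 48, 44]


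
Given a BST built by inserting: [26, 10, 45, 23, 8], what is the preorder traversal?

Tree insertion order: [26, 10, 45, 23, 8]
Tree (level-order array): [26, 10, 45, 8, 23]
Preorder traversal: [26, 10, 8, 23, 45]


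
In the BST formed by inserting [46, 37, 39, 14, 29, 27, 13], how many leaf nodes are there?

Tree built from: [46, 37, 39, 14, 29, 27, 13]
Tree (level-order array): [46, 37, None, 14, 39, 13, 29, None, None, None, None, 27]
Rule: A leaf has 0 children.
Per-node child counts:
  node 46: 1 child(ren)
  node 37: 2 child(ren)
  node 14: 2 child(ren)
  node 13: 0 child(ren)
  node 29: 1 child(ren)
  node 27: 0 child(ren)
  node 39: 0 child(ren)
Matching nodes: [13, 27, 39]
Count of leaf nodes: 3


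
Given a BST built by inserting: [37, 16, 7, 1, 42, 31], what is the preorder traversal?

Tree insertion order: [37, 16, 7, 1, 42, 31]
Tree (level-order array): [37, 16, 42, 7, 31, None, None, 1]
Preorder traversal: [37, 16, 7, 1, 31, 42]


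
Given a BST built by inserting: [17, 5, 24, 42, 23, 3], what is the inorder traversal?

Tree insertion order: [17, 5, 24, 42, 23, 3]
Tree (level-order array): [17, 5, 24, 3, None, 23, 42]
Inorder traversal: [3, 5, 17, 23, 24, 42]


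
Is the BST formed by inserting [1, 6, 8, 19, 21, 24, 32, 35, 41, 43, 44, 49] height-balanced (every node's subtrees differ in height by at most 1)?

Tree (level-order array): [1, None, 6, None, 8, None, 19, None, 21, None, 24, None, 32, None, 35, None, 41, None, 43, None, 44, None, 49]
Definition: a tree is height-balanced if, at every node, |h(left) - h(right)| <= 1 (empty subtree has height -1).
Bottom-up per-node check:
  node 49: h_left=-1, h_right=-1, diff=0 [OK], height=0
  node 44: h_left=-1, h_right=0, diff=1 [OK], height=1
  node 43: h_left=-1, h_right=1, diff=2 [FAIL (|-1-1|=2 > 1)], height=2
  node 41: h_left=-1, h_right=2, diff=3 [FAIL (|-1-2|=3 > 1)], height=3
  node 35: h_left=-1, h_right=3, diff=4 [FAIL (|-1-3|=4 > 1)], height=4
  node 32: h_left=-1, h_right=4, diff=5 [FAIL (|-1-4|=5 > 1)], height=5
  node 24: h_left=-1, h_right=5, diff=6 [FAIL (|-1-5|=6 > 1)], height=6
  node 21: h_left=-1, h_right=6, diff=7 [FAIL (|-1-6|=7 > 1)], height=7
  node 19: h_left=-1, h_right=7, diff=8 [FAIL (|-1-7|=8 > 1)], height=8
  node 8: h_left=-1, h_right=8, diff=9 [FAIL (|-1-8|=9 > 1)], height=9
  node 6: h_left=-1, h_right=9, diff=10 [FAIL (|-1-9|=10 > 1)], height=10
  node 1: h_left=-1, h_right=10, diff=11 [FAIL (|-1-10|=11 > 1)], height=11
Node 43 violates the condition: |-1 - 1| = 2 > 1.
Result: Not balanced


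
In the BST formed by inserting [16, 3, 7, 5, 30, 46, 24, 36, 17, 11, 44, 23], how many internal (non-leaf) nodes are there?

Tree built from: [16, 3, 7, 5, 30, 46, 24, 36, 17, 11, 44, 23]
Tree (level-order array): [16, 3, 30, None, 7, 24, 46, 5, 11, 17, None, 36, None, None, None, None, None, None, 23, None, 44]
Rule: An internal node has at least one child.
Per-node child counts:
  node 16: 2 child(ren)
  node 3: 1 child(ren)
  node 7: 2 child(ren)
  node 5: 0 child(ren)
  node 11: 0 child(ren)
  node 30: 2 child(ren)
  node 24: 1 child(ren)
  node 17: 1 child(ren)
  node 23: 0 child(ren)
  node 46: 1 child(ren)
  node 36: 1 child(ren)
  node 44: 0 child(ren)
Matching nodes: [16, 3, 7, 30, 24, 17, 46, 36]
Count of internal (non-leaf) nodes: 8


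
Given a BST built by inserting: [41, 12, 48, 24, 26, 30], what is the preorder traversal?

Tree insertion order: [41, 12, 48, 24, 26, 30]
Tree (level-order array): [41, 12, 48, None, 24, None, None, None, 26, None, 30]
Preorder traversal: [41, 12, 24, 26, 30, 48]


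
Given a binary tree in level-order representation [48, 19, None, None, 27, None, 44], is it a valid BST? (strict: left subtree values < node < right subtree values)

Level-order array: [48, 19, None, None, 27, None, 44]
Validate using subtree bounds (lo, hi): at each node, require lo < value < hi,
then recurse left with hi=value and right with lo=value.
Preorder trace (stopping at first violation):
  at node 48 with bounds (-inf, +inf): OK
  at node 19 with bounds (-inf, 48): OK
  at node 27 with bounds (19, 48): OK
  at node 44 with bounds (27, 48): OK
No violation found at any node.
Result: Valid BST


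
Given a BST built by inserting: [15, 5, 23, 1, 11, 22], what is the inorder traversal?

Tree insertion order: [15, 5, 23, 1, 11, 22]
Tree (level-order array): [15, 5, 23, 1, 11, 22]
Inorder traversal: [1, 5, 11, 15, 22, 23]


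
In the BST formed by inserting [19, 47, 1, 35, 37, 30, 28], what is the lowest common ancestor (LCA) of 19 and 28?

Tree insertion order: [19, 47, 1, 35, 37, 30, 28]
Tree (level-order array): [19, 1, 47, None, None, 35, None, 30, 37, 28]
In a BST, the LCA of p=19, q=28 is the first node v on the
root-to-leaf path with p <= v <= q (go left if both < v, right if both > v).
Walk from root:
  at 19: 19 <= 19 <= 28, this is the LCA
LCA = 19


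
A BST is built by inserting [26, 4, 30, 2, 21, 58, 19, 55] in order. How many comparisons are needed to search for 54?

Search path for 54: 26 -> 30 -> 58 -> 55
Found: False
Comparisons: 4


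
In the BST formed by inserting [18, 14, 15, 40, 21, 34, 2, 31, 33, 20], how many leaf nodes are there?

Tree built from: [18, 14, 15, 40, 21, 34, 2, 31, 33, 20]
Tree (level-order array): [18, 14, 40, 2, 15, 21, None, None, None, None, None, 20, 34, None, None, 31, None, None, 33]
Rule: A leaf has 0 children.
Per-node child counts:
  node 18: 2 child(ren)
  node 14: 2 child(ren)
  node 2: 0 child(ren)
  node 15: 0 child(ren)
  node 40: 1 child(ren)
  node 21: 2 child(ren)
  node 20: 0 child(ren)
  node 34: 1 child(ren)
  node 31: 1 child(ren)
  node 33: 0 child(ren)
Matching nodes: [2, 15, 20, 33]
Count of leaf nodes: 4


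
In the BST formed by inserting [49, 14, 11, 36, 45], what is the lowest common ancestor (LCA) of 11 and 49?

Tree insertion order: [49, 14, 11, 36, 45]
Tree (level-order array): [49, 14, None, 11, 36, None, None, None, 45]
In a BST, the LCA of p=11, q=49 is the first node v on the
root-to-leaf path with p <= v <= q (go left if both < v, right if both > v).
Walk from root:
  at 49: 11 <= 49 <= 49, this is the LCA
LCA = 49


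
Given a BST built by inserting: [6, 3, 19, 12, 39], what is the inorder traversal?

Tree insertion order: [6, 3, 19, 12, 39]
Tree (level-order array): [6, 3, 19, None, None, 12, 39]
Inorder traversal: [3, 6, 12, 19, 39]


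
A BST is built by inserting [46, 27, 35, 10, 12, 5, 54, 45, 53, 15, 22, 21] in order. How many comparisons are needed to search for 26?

Search path for 26: 46 -> 27 -> 10 -> 12 -> 15 -> 22
Found: False
Comparisons: 6


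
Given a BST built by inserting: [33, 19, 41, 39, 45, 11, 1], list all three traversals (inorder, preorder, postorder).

Tree insertion order: [33, 19, 41, 39, 45, 11, 1]
Tree (level-order array): [33, 19, 41, 11, None, 39, 45, 1]
Inorder (L, root, R): [1, 11, 19, 33, 39, 41, 45]
Preorder (root, L, R): [33, 19, 11, 1, 41, 39, 45]
Postorder (L, R, root): [1, 11, 19, 39, 45, 41, 33]


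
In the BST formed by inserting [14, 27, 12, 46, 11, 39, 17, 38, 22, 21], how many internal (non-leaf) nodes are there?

Tree built from: [14, 27, 12, 46, 11, 39, 17, 38, 22, 21]
Tree (level-order array): [14, 12, 27, 11, None, 17, 46, None, None, None, 22, 39, None, 21, None, 38]
Rule: An internal node has at least one child.
Per-node child counts:
  node 14: 2 child(ren)
  node 12: 1 child(ren)
  node 11: 0 child(ren)
  node 27: 2 child(ren)
  node 17: 1 child(ren)
  node 22: 1 child(ren)
  node 21: 0 child(ren)
  node 46: 1 child(ren)
  node 39: 1 child(ren)
  node 38: 0 child(ren)
Matching nodes: [14, 12, 27, 17, 22, 46, 39]
Count of internal (non-leaf) nodes: 7


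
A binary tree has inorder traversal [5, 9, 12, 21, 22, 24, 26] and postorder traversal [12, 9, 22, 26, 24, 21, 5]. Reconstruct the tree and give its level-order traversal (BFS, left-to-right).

Inorder:   [5, 9, 12, 21, 22, 24, 26]
Postorder: [12, 9, 22, 26, 24, 21, 5]
Algorithm: postorder visits root last, so walk postorder right-to-left;
each value is the root of the current inorder slice — split it at that
value, recurse on the right subtree first, then the left.
Recursive splits:
  root=5; inorder splits into left=[], right=[9, 12, 21, 22, 24, 26]
  root=21; inorder splits into left=[9, 12], right=[22, 24, 26]
  root=24; inorder splits into left=[22], right=[26]
  root=26; inorder splits into left=[], right=[]
  root=22; inorder splits into left=[], right=[]
  root=9; inorder splits into left=[], right=[12]
  root=12; inorder splits into left=[], right=[]
Reconstructed level-order: [5, 21, 9, 24, 12, 22, 26]


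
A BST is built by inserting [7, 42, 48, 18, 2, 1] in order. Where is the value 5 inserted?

Starting tree (level order): [7, 2, 42, 1, None, 18, 48]
Insertion path: 7 -> 2
Result: insert 5 as right child of 2
Final tree (level order): [7, 2, 42, 1, 5, 18, 48]


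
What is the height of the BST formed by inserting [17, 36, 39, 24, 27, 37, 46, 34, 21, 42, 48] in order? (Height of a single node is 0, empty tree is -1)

Insertion order: [17, 36, 39, 24, 27, 37, 46, 34, 21, 42, 48]
Tree (level-order array): [17, None, 36, 24, 39, 21, 27, 37, 46, None, None, None, 34, None, None, 42, 48]
Compute height bottom-up (empty subtree = -1):
  height(21) = 1 + max(-1, -1) = 0
  height(34) = 1 + max(-1, -1) = 0
  height(27) = 1 + max(-1, 0) = 1
  height(24) = 1 + max(0, 1) = 2
  height(37) = 1 + max(-1, -1) = 0
  height(42) = 1 + max(-1, -1) = 0
  height(48) = 1 + max(-1, -1) = 0
  height(46) = 1 + max(0, 0) = 1
  height(39) = 1 + max(0, 1) = 2
  height(36) = 1 + max(2, 2) = 3
  height(17) = 1 + max(-1, 3) = 4
Height = 4


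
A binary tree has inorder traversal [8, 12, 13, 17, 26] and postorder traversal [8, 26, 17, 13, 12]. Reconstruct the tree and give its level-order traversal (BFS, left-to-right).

Inorder:   [8, 12, 13, 17, 26]
Postorder: [8, 26, 17, 13, 12]
Algorithm: postorder visits root last, so walk postorder right-to-left;
each value is the root of the current inorder slice — split it at that
value, recurse on the right subtree first, then the left.
Recursive splits:
  root=12; inorder splits into left=[8], right=[13, 17, 26]
  root=13; inorder splits into left=[], right=[17, 26]
  root=17; inorder splits into left=[], right=[26]
  root=26; inorder splits into left=[], right=[]
  root=8; inorder splits into left=[], right=[]
Reconstructed level-order: [12, 8, 13, 17, 26]


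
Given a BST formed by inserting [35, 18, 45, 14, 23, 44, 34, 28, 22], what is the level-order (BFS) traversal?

Tree insertion order: [35, 18, 45, 14, 23, 44, 34, 28, 22]
Tree (level-order array): [35, 18, 45, 14, 23, 44, None, None, None, 22, 34, None, None, None, None, 28]
BFS from the root, enqueuing left then right child of each popped node:
  queue [35] -> pop 35, enqueue [18, 45], visited so far: [35]
  queue [18, 45] -> pop 18, enqueue [14, 23], visited so far: [35, 18]
  queue [45, 14, 23] -> pop 45, enqueue [44], visited so far: [35, 18, 45]
  queue [14, 23, 44] -> pop 14, enqueue [none], visited so far: [35, 18, 45, 14]
  queue [23, 44] -> pop 23, enqueue [22, 34], visited so far: [35, 18, 45, 14, 23]
  queue [44, 22, 34] -> pop 44, enqueue [none], visited so far: [35, 18, 45, 14, 23, 44]
  queue [22, 34] -> pop 22, enqueue [none], visited so far: [35, 18, 45, 14, 23, 44, 22]
  queue [34] -> pop 34, enqueue [28], visited so far: [35, 18, 45, 14, 23, 44, 22, 34]
  queue [28] -> pop 28, enqueue [none], visited so far: [35, 18, 45, 14, 23, 44, 22, 34, 28]
Result: [35, 18, 45, 14, 23, 44, 22, 34, 28]


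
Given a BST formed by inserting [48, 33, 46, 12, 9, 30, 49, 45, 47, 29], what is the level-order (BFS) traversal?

Tree insertion order: [48, 33, 46, 12, 9, 30, 49, 45, 47, 29]
Tree (level-order array): [48, 33, 49, 12, 46, None, None, 9, 30, 45, 47, None, None, 29]
BFS from the root, enqueuing left then right child of each popped node:
  queue [48] -> pop 48, enqueue [33, 49], visited so far: [48]
  queue [33, 49] -> pop 33, enqueue [12, 46], visited so far: [48, 33]
  queue [49, 12, 46] -> pop 49, enqueue [none], visited so far: [48, 33, 49]
  queue [12, 46] -> pop 12, enqueue [9, 30], visited so far: [48, 33, 49, 12]
  queue [46, 9, 30] -> pop 46, enqueue [45, 47], visited so far: [48, 33, 49, 12, 46]
  queue [9, 30, 45, 47] -> pop 9, enqueue [none], visited so far: [48, 33, 49, 12, 46, 9]
  queue [30, 45, 47] -> pop 30, enqueue [29], visited so far: [48, 33, 49, 12, 46, 9, 30]
  queue [45, 47, 29] -> pop 45, enqueue [none], visited so far: [48, 33, 49, 12, 46, 9, 30, 45]
  queue [47, 29] -> pop 47, enqueue [none], visited so far: [48, 33, 49, 12, 46, 9, 30, 45, 47]
  queue [29] -> pop 29, enqueue [none], visited so far: [48, 33, 49, 12, 46, 9, 30, 45, 47, 29]
Result: [48, 33, 49, 12, 46, 9, 30, 45, 47, 29]


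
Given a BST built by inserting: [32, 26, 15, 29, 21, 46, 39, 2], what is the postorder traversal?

Tree insertion order: [32, 26, 15, 29, 21, 46, 39, 2]
Tree (level-order array): [32, 26, 46, 15, 29, 39, None, 2, 21]
Postorder traversal: [2, 21, 15, 29, 26, 39, 46, 32]


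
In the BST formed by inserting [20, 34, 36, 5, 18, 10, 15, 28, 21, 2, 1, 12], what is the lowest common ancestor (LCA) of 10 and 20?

Tree insertion order: [20, 34, 36, 5, 18, 10, 15, 28, 21, 2, 1, 12]
Tree (level-order array): [20, 5, 34, 2, 18, 28, 36, 1, None, 10, None, 21, None, None, None, None, None, None, 15, None, None, 12]
In a BST, the LCA of p=10, q=20 is the first node v on the
root-to-leaf path with p <= v <= q (go left if both < v, right if both > v).
Walk from root:
  at 20: 10 <= 20 <= 20, this is the LCA
LCA = 20


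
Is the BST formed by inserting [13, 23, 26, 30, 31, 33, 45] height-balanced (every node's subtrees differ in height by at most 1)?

Tree (level-order array): [13, None, 23, None, 26, None, 30, None, 31, None, 33, None, 45]
Definition: a tree is height-balanced if, at every node, |h(left) - h(right)| <= 1 (empty subtree has height -1).
Bottom-up per-node check:
  node 45: h_left=-1, h_right=-1, diff=0 [OK], height=0
  node 33: h_left=-1, h_right=0, diff=1 [OK], height=1
  node 31: h_left=-1, h_right=1, diff=2 [FAIL (|-1-1|=2 > 1)], height=2
  node 30: h_left=-1, h_right=2, diff=3 [FAIL (|-1-2|=3 > 1)], height=3
  node 26: h_left=-1, h_right=3, diff=4 [FAIL (|-1-3|=4 > 1)], height=4
  node 23: h_left=-1, h_right=4, diff=5 [FAIL (|-1-4|=5 > 1)], height=5
  node 13: h_left=-1, h_right=5, diff=6 [FAIL (|-1-5|=6 > 1)], height=6
Node 31 violates the condition: |-1 - 1| = 2 > 1.
Result: Not balanced


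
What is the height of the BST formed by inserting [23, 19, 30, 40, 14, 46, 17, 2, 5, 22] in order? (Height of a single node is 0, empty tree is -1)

Insertion order: [23, 19, 30, 40, 14, 46, 17, 2, 5, 22]
Tree (level-order array): [23, 19, 30, 14, 22, None, 40, 2, 17, None, None, None, 46, None, 5]
Compute height bottom-up (empty subtree = -1):
  height(5) = 1 + max(-1, -1) = 0
  height(2) = 1 + max(-1, 0) = 1
  height(17) = 1 + max(-1, -1) = 0
  height(14) = 1 + max(1, 0) = 2
  height(22) = 1 + max(-1, -1) = 0
  height(19) = 1 + max(2, 0) = 3
  height(46) = 1 + max(-1, -1) = 0
  height(40) = 1 + max(-1, 0) = 1
  height(30) = 1 + max(-1, 1) = 2
  height(23) = 1 + max(3, 2) = 4
Height = 4


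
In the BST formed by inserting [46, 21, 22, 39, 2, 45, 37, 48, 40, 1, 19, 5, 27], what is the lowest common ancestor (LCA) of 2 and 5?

Tree insertion order: [46, 21, 22, 39, 2, 45, 37, 48, 40, 1, 19, 5, 27]
Tree (level-order array): [46, 21, 48, 2, 22, None, None, 1, 19, None, 39, None, None, 5, None, 37, 45, None, None, 27, None, 40]
In a BST, the LCA of p=2, q=5 is the first node v on the
root-to-leaf path with p <= v <= q (go left if both < v, right if both > v).
Walk from root:
  at 46: both 2 and 5 < 46, go left
  at 21: both 2 and 5 < 21, go left
  at 2: 2 <= 2 <= 5, this is the LCA
LCA = 2


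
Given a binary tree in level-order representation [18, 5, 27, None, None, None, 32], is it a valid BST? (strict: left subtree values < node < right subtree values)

Level-order array: [18, 5, 27, None, None, None, 32]
Validate using subtree bounds (lo, hi): at each node, require lo < value < hi,
then recurse left with hi=value and right with lo=value.
Preorder trace (stopping at first violation):
  at node 18 with bounds (-inf, +inf): OK
  at node 5 with bounds (-inf, 18): OK
  at node 27 with bounds (18, +inf): OK
  at node 32 with bounds (27, +inf): OK
No violation found at any node.
Result: Valid BST


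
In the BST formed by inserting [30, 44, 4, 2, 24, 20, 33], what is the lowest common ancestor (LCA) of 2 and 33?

Tree insertion order: [30, 44, 4, 2, 24, 20, 33]
Tree (level-order array): [30, 4, 44, 2, 24, 33, None, None, None, 20]
In a BST, the LCA of p=2, q=33 is the first node v on the
root-to-leaf path with p <= v <= q (go left if both < v, right if both > v).
Walk from root:
  at 30: 2 <= 30 <= 33, this is the LCA
LCA = 30


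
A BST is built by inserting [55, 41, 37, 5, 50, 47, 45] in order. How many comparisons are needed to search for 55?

Search path for 55: 55
Found: True
Comparisons: 1


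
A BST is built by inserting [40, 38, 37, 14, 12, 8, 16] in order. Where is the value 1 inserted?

Starting tree (level order): [40, 38, None, 37, None, 14, None, 12, 16, 8]
Insertion path: 40 -> 38 -> 37 -> 14 -> 12 -> 8
Result: insert 1 as left child of 8
Final tree (level order): [40, 38, None, 37, None, 14, None, 12, 16, 8, None, None, None, 1]


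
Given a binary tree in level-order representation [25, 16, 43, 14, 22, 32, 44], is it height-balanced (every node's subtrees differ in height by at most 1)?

Tree (level-order array): [25, 16, 43, 14, 22, 32, 44]
Definition: a tree is height-balanced if, at every node, |h(left) - h(right)| <= 1 (empty subtree has height -1).
Bottom-up per-node check:
  node 14: h_left=-1, h_right=-1, diff=0 [OK], height=0
  node 22: h_left=-1, h_right=-1, diff=0 [OK], height=0
  node 16: h_left=0, h_right=0, diff=0 [OK], height=1
  node 32: h_left=-1, h_right=-1, diff=0 [OK], height=0
  node 44: h_left=-1, h_right=-1, diff=0 [OK], height=0
  node 43: h_left=0, h_right=0, diff=0 [OK], height=1
  node 25: h_left=1, h_right=1, diff=0 [OK], height=2
All nodes satisfy the balance condition.
Result: Balanced


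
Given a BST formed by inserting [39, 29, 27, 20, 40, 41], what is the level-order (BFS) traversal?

Tree insertion order: [39, 29, 27, 20, 40, 41]
Tree (level-order array): [39, 29, 40, 27, None, None, 41, 20]
BFS from the root, enqueuing left then right child of each popped node:
  queue [39] -> pop 39, enqueue [29, 40], visited so far: [39]
  queue [29, 40] -> pop 29, enqueue [27], visited so far: [39, 29]
  queue [40, 27] -> pop 40, enqueue [41], visited so far: [39, 29, 40]
  queue [27, 41] -> pop 27, enqueue [20], visited so far: [39, 29, 40, 27]
  queue [41, 20] -> pop 41, enqueue [none], visited so far: [39, 29, 40, 27, 41]
  queue [20] -> pop 20, enqueue [none], visited so far: [39, 29, 40, 27, 41, 20]
Result: [39, 29, 40, 27, 41, 20]


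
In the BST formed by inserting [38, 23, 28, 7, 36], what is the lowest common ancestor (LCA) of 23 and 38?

Tree insertion order: [38, 23, 28, 7, 36]
Tree (level-order array): [38, 23, None, 7, 28, None, None, None, 36]
In a BST, the LCA of p=23, q=38 is the first node v on the
root-to-leaf path with p <= v <= q (go left if both < v, right if both > v).
Walk from root:
  at 38: 23 <= 38 <= 38, this is the LCA
LCA = 38


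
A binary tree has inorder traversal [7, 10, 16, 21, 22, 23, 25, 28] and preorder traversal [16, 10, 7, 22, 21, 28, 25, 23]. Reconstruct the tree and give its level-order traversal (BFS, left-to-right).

Inorder:  [7, 10, 16, 21, 22, 23, 25, 28]
Preorder: [16, 10, 7, 22, 21, 28, 25, 23]
Algorithm: preorder visits root first, so consume preorder in order;
for each root, split the current inorder slice at that value into
left-subtree inorder and right-subtree inorder, then recurse.
Recursive splits:
  root=16; inorder splits into left=[7, 10], right=[21, 22, 23, 25, 28]
  root=10; inorder splits into left=[7], right=[]
  root=7; inorder splits into left=[], right=[]
  root=22; inorder splits into left=[21], right=[23, 25, 28]
  root=21; inorder splits into left=[], right=[]
  root=28; inorder splits into left=[23, 25], right=[]
  root=25; inorder splits into left=[23], right=[]
  root=23; inorder splits into left=[], right=[]
Reconstructed level-order: [16, 10, 22, 7, 21, 28, 25, 23]
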